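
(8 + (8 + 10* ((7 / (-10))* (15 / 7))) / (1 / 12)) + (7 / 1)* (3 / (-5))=-401 / 5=-80.20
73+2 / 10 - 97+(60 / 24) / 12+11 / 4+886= 103819 / 120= 865.16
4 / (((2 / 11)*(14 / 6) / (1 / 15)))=22 / 35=0.63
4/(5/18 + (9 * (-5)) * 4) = -72/3235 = -0.02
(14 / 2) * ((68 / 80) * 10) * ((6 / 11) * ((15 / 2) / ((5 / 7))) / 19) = 17.94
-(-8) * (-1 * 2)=-16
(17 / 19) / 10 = 17 / 190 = 0.09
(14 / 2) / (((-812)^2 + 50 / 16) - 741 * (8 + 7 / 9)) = 168 / 15668227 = 0.00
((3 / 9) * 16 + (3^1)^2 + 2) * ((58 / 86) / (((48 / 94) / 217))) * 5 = 72463895 / 3096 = 23405.65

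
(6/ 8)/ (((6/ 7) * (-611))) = -7/ 4888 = -0.00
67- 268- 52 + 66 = -187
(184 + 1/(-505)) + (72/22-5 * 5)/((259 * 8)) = 2117689153/11509960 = 183.99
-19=-19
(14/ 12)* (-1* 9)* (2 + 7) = -189/ 2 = -94.50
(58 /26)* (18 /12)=87 /26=3.35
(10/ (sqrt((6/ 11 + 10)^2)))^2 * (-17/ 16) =-51425/ 53824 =-0.96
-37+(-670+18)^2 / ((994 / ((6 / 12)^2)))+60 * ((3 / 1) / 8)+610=698203 / 994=702.42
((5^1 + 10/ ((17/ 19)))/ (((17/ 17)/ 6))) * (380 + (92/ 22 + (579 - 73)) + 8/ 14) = 10288200/ 119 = 86455.46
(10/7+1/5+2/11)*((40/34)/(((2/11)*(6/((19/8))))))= 4.64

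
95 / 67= 1.42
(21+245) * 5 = 1330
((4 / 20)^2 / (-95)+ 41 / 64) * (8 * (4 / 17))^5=51018989568 / 3372160375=15.13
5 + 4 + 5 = 14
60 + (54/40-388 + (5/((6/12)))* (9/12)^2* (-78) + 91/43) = -164106/215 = -763.28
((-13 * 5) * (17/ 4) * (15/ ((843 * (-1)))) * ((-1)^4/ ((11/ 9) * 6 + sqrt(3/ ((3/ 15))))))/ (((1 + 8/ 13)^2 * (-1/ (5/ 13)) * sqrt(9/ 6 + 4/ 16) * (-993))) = -359125 * sqrt(105)/ 66804406662 + 3950375 * sqrt(7)/ 100206609993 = 0.00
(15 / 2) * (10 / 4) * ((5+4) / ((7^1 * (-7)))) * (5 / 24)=-1125 / 1568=-0.72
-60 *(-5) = 300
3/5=0.60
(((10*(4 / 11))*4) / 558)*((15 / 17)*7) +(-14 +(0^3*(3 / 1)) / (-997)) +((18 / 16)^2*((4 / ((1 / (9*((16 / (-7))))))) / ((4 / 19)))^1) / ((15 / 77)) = -888050197 / 347820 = -2553.19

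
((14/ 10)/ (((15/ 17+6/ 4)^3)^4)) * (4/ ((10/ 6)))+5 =3323668614648831317802943/ 664720358973937582194675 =5.00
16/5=3.20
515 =515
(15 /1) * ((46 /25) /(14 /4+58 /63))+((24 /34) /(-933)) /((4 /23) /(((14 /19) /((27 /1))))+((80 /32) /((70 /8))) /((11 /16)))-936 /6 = -13254623504774 /88507737245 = -149.76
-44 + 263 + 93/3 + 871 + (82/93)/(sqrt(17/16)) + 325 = 328*sqrt(17)/1581 + 1446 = 1446.86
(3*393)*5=5895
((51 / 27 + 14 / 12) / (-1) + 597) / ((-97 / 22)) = -117601 / 873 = -134.71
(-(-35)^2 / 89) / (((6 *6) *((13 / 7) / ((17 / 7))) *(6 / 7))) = -145775 / 249912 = -0.58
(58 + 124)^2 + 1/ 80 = 2649921/ 80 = 33124.01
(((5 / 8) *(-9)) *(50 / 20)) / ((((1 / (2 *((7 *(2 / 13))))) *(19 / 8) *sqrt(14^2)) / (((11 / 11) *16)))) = -3600 / 247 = -14.57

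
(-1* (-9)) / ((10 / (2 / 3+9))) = 87 / 10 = 8.70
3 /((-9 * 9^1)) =-1 /27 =-0.04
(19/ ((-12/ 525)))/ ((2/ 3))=-9975/ 8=-1246.88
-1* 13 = -13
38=38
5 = 5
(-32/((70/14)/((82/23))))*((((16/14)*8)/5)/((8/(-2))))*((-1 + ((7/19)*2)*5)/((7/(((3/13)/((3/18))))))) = 38541312/6959225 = 5.54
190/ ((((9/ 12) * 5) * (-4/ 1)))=-38/ 3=-12.67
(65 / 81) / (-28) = -65 / 2268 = -0.03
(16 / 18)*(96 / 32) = 8 / 3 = 2.67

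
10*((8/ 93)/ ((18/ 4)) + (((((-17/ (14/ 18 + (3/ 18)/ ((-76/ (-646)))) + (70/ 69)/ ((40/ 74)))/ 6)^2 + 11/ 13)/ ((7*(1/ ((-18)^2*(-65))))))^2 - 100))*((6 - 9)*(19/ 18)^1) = -408171622604052180950929595/ 437911554697453296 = -932086897.97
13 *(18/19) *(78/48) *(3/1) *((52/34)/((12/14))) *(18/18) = 138411/1292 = 107.13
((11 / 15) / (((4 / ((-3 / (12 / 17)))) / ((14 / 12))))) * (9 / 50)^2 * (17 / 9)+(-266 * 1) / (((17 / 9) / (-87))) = 12251.59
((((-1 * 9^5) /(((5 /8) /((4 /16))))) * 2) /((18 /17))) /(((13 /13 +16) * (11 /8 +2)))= -3888 /5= -777.60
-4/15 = -0.27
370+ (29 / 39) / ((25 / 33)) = 120569 / 325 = 370.98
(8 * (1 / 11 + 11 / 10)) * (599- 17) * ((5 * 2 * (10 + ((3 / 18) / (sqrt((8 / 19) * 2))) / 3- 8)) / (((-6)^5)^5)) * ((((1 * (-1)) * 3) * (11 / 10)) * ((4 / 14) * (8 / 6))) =12707 * sqrt(19) / 373147530392827330560 + 12707 / 2591302294394634240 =0.00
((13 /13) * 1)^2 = 1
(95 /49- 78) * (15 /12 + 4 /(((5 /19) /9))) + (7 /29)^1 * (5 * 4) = -298279963 /28420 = -10495.42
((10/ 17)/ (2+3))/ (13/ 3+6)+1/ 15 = 617/ 7905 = 0.08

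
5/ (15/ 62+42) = 310/ 2619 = 0.12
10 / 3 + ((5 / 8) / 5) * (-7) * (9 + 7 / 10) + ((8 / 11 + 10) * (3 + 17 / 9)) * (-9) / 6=-20117 / 240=-83.82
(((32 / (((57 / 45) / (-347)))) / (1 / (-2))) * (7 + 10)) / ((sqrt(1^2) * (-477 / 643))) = -1213778240 / 3021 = -401780.28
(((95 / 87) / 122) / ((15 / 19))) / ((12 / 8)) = 361 / 47763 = 0.01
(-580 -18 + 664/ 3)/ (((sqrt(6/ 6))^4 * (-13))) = 1130/ 39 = 28.97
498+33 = 531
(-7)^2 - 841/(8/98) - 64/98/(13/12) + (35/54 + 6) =-704966693/68796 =-10247.20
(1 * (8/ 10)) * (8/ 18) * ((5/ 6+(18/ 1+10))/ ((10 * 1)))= 692/ 675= 1.03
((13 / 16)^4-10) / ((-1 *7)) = 626799 / 458752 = 1.37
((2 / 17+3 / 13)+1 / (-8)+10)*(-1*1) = -18075 / 1768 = -10.22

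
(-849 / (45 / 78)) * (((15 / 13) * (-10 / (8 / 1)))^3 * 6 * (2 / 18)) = 7959375 / 2704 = 2943.56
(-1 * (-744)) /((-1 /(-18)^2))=-241056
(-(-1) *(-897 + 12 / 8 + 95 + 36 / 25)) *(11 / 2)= -439483 / 100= -4394.83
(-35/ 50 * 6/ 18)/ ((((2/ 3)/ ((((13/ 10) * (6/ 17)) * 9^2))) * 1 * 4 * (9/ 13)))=-4.70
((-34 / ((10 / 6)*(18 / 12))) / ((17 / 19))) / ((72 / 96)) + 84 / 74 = -10618 / 555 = -19.13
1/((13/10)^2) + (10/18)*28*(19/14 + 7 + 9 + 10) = 648170/1521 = 426.15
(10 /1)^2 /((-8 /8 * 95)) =-20 /19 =-1.05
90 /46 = 45 /23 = 1.96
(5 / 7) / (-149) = -5 / 1043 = -0.00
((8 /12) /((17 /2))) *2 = 0.16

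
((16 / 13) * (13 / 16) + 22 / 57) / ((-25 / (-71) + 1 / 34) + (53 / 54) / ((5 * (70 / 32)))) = 300361950 / 102129959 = 2.94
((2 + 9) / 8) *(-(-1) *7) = 77 / 8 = 9.62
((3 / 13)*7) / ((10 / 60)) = 126 / 13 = 9.69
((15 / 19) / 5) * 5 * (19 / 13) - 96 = -94.85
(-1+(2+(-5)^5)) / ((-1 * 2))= 1562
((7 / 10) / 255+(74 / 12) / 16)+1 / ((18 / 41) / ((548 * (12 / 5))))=122241757 / 40800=2996.12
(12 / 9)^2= 16 / 9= 1.78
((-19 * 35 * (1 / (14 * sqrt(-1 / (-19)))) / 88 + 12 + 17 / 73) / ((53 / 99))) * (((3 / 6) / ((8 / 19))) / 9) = 186637 / 61904-1805 * sqrt(19) / 13568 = 2.44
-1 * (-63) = 63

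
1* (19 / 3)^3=6859 / 27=254.04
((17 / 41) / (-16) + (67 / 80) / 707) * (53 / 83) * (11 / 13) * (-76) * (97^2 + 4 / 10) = 82105260633 / 8592575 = 9555.37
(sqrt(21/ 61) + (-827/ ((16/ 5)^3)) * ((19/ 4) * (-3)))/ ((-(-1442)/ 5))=5 * sqrt(1281)/ 87962 + 29461875/ 23625728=1.25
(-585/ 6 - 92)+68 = -243/ 2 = -121.50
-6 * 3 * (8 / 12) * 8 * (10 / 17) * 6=-5760 / 17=-338.82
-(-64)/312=0.21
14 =14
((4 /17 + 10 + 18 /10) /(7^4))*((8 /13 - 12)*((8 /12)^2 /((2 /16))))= -1614976 /7959315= -0.20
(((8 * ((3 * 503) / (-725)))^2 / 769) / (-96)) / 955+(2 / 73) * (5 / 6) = 1929749405549 / 84537585440625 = 0.02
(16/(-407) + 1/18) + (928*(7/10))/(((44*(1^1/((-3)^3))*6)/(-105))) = 51104963/7326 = 6975.83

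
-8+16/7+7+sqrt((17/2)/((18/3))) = sqrt(51)/6+9/7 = 2.48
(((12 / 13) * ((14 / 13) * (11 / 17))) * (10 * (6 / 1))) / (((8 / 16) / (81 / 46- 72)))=-358253280 / 66079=-5421.59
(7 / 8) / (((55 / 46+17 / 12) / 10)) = 345 / 103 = 3.35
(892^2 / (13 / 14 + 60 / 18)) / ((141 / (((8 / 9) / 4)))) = 22278592 / 75717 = 294.24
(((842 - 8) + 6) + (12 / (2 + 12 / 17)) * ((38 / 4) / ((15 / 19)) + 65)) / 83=135887 / 9545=14.24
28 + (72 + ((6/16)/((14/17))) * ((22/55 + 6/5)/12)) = 28017/280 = 100.06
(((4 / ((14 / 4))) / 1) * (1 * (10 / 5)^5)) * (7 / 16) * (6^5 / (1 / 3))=373248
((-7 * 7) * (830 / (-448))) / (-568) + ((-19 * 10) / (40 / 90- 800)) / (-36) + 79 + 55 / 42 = 7861706963 / 98095872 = 80.14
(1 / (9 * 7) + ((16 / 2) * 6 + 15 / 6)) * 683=4347295 / 126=34502.34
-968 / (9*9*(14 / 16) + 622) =-7744 / 5543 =-1.40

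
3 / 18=0.17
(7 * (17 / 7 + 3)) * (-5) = -190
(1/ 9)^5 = 1/ 59049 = 0.00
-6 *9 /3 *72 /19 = -1296 /19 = -68.21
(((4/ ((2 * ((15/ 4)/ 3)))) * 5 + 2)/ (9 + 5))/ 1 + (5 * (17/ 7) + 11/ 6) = 617/ 42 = 14.69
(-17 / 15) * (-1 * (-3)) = -17 / 5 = -3.40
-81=-81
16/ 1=16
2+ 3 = 5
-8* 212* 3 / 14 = -2544 / 7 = -363.43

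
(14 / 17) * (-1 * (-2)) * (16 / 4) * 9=1008 / 17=59.29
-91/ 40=-2.28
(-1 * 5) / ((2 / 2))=-5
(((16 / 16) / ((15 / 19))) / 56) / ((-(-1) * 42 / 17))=0.01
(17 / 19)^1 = 17 / 19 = 0.89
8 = 8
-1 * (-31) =31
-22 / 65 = -0.34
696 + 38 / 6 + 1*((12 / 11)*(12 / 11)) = 255379 / 363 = 703.52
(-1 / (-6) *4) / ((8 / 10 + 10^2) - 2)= 5 / 741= 0.01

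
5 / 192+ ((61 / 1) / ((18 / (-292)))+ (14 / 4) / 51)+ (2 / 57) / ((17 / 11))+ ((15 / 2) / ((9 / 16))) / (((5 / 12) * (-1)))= -190036531 / 186048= -1021.44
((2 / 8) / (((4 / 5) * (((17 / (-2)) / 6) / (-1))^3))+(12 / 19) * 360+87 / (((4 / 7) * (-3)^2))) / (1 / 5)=1368812405 / 1120164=1221.98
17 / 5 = 3.40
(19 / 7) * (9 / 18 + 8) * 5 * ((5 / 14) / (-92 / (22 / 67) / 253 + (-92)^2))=195415 / 40141192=0.00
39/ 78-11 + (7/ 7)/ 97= -2035/ 194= -10.49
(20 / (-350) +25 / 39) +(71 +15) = 118187 / 1365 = 86.58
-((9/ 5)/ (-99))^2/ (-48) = 1/ 145200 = 0.00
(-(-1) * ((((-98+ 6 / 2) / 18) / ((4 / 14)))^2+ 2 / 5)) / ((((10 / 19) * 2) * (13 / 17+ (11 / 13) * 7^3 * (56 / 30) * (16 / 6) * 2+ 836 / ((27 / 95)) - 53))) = 9295397683 / 165509917440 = 0.06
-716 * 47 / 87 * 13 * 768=-3861857.10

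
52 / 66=26 / 33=0.79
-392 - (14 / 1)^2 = -588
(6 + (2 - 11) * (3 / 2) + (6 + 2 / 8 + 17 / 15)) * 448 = -784 / 15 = -52.27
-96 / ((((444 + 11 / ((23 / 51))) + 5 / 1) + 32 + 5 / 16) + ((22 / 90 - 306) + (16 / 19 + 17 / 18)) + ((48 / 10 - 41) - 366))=30205440 / 63074371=0.48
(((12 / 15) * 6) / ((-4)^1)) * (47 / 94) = -0.60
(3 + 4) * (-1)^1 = -7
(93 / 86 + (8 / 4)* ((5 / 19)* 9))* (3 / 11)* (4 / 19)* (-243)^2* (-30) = -101048191740 / 170753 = -591779.89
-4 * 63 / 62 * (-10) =1260 / 31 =40.65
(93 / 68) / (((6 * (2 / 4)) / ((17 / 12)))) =31 / 48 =0.65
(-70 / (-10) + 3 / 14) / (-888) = -101 / 12432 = -0.01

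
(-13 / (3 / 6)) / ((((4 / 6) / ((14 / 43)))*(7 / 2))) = -156 / 43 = -3.63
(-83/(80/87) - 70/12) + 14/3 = -21943/240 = -91.43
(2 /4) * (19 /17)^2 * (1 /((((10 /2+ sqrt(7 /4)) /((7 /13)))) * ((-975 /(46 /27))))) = -232484 /1839596265+ 116242 * sqrt(7) /9197981325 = -0.00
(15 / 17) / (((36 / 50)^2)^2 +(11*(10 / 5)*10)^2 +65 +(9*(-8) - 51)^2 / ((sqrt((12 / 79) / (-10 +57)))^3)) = -2366468200125000000 / 375214069495961184839109271729 +38095416259765625000*sqrt(11139) / 375214069495961184839109271729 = 0.00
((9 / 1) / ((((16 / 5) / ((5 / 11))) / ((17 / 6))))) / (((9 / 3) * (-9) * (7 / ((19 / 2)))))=-8075 / 44352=-0.18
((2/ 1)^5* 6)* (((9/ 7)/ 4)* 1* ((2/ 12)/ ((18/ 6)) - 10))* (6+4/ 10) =-137472/ 35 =-3927.77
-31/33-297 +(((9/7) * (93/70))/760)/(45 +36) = -297.94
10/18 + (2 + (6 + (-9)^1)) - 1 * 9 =-85/9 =-9.44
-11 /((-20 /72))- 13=133 /5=26.60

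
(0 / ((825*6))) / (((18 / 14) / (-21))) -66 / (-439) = 66 / 439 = 0.15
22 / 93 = 0.24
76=76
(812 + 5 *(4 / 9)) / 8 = 916 / 9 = 101.78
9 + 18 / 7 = 81 / 7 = 11.57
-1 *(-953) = 953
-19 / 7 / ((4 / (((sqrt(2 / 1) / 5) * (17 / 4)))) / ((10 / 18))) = -323 * sqrt(2) / 1008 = -0.45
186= 186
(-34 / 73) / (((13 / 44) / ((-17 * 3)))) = 76296 / 949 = 80.40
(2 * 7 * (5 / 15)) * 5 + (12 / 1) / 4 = 79 / 3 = 26.33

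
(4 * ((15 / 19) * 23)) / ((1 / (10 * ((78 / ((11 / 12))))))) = 12916800 / 209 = 61802.87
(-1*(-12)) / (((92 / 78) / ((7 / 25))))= 1638 / 575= 2.85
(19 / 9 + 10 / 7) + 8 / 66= 2537 / 693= 3.66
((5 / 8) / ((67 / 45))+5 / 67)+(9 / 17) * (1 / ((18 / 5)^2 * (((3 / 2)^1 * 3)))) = 371605 / 738072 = 0.50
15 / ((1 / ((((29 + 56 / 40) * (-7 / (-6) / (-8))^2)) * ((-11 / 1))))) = -10241 / 96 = -106.68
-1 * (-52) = 52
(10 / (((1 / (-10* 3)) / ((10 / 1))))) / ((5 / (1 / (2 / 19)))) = -5700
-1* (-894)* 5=4470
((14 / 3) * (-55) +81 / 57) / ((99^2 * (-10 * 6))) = 14549 / 33519420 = 0.00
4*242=968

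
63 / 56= 9 / 8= 1.12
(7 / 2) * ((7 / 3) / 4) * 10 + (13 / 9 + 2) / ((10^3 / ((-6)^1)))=5099 / 250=20.40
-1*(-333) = 333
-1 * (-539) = 539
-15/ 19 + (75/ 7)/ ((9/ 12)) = 13.50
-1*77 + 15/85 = -1306/17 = -76.82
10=10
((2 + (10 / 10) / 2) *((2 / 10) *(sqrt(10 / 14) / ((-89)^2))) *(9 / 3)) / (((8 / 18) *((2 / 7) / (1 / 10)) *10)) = 27 *sqrt(35) / 12673600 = 0.00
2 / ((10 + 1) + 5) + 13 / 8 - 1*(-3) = 19 / 4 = 4.75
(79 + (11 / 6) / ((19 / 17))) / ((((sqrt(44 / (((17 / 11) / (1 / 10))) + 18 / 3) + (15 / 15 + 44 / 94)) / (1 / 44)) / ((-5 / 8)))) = 145637725 / 579541952 - 3501265 * sqrt(3995) / 434656464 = -0.26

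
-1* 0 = 0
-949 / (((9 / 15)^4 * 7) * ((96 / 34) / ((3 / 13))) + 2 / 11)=-110914375 / 1318546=-84.12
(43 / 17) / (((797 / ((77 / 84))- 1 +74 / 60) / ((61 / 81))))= 288530 / 131731623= 0.00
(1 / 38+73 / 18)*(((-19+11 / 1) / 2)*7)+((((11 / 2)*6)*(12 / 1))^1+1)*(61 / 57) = 53107 / 171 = 310.57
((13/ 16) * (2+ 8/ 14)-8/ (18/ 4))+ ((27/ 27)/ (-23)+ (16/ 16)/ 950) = 1481621/ 5506200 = 0.27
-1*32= -32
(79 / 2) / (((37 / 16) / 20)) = 12640 / 37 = 341.62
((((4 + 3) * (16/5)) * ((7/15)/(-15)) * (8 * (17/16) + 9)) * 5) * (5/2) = -1372/9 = -152.44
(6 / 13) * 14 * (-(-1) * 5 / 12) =35 / 13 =2.69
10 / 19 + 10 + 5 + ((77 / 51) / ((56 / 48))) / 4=10239 / 646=15.85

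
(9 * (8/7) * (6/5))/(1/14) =864/5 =172.80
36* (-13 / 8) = -117 / 2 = -58.50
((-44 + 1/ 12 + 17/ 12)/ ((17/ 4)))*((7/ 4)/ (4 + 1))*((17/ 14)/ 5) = -17/ 20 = -0.85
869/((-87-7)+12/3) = -869/90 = -9.66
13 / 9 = 1.44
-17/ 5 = -3.40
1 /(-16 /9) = -9 /16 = -0.56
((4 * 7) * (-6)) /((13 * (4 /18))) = -756 /13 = -58.15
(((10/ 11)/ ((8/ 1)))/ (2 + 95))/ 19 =5/ 81092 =0.00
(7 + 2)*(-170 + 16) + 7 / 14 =-2771 / 2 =-1385.50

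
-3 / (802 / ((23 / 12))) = -23 / 3208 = -0.01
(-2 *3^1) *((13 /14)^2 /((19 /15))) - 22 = -48569 /1862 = -26.08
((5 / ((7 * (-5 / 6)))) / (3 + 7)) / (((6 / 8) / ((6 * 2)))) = -48 / 35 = -1.37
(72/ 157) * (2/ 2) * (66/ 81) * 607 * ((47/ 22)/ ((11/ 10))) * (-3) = -1321.55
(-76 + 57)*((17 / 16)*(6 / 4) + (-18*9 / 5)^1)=93651 / 160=585.32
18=18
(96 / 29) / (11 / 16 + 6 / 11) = 16896 / 6293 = 2.68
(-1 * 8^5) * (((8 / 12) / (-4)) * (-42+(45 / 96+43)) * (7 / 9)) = 6238.81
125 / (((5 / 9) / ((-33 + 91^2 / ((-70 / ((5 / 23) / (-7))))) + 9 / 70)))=-1057680 / 161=-6569.44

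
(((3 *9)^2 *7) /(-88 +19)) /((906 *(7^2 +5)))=-21 /13892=-0.00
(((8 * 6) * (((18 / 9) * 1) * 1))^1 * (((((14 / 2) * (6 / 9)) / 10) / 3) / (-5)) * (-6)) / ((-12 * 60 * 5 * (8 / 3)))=-7 / 3750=-0.00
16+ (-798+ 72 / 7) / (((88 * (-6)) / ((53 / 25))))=295107 / 15400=19.16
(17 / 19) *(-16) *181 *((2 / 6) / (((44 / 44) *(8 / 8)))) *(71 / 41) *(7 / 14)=-747.85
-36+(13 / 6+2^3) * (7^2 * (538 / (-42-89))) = -818189 / 393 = -2081.91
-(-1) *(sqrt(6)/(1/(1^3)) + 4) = sqrt(6) + 4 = 6.45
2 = 2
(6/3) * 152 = 304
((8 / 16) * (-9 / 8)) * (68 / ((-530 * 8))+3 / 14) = -13239 / 118720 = -0.11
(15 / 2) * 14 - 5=100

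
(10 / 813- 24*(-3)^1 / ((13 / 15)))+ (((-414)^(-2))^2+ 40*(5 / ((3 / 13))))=98293772412451363 / 103493722398768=949.76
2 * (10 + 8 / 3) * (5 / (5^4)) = 76 / 375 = 0.20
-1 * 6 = -6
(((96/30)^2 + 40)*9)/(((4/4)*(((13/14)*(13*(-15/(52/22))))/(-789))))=83242656/17875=4656.93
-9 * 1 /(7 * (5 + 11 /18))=-162 /707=-0.23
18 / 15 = 6 / 5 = 1.20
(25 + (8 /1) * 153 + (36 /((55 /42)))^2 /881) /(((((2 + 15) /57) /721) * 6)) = 45630031552931 /90610850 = 503582.42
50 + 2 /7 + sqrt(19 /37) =sqrt(703) /37 + 352 /7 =51.00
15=15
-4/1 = -4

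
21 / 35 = 3 / 5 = 0.60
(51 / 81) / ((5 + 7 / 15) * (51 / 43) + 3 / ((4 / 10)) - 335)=-7310 / 3726999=-0.00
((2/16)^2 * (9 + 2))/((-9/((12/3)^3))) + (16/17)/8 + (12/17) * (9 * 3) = 2747/153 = 17.95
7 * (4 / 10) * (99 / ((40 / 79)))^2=428176287 / 4000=107044.07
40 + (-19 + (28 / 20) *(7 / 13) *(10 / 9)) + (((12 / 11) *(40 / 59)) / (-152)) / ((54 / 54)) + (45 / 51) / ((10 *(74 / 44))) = 19860282856 / 907475283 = 21.89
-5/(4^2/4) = -5/4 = -1.25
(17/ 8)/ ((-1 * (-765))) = 1/ 360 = 0.00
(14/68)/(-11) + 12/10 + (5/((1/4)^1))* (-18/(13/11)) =-7376483/24310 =-303.43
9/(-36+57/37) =-111/425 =-0.26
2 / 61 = 0.03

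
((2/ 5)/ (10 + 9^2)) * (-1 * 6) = -12/ 455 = -0.03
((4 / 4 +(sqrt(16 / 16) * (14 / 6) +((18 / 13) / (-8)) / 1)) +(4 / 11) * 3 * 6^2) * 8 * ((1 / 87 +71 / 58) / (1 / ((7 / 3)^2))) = 767106025 / 335907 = 2283.69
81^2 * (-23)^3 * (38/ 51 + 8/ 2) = -6439433418/ 17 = -378790201.06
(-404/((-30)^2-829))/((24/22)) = -1111/213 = -5.22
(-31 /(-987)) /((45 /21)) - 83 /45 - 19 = -979 /47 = -20.83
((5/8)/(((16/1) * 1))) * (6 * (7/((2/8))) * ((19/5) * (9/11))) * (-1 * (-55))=1122.19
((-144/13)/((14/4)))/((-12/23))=552/91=6.07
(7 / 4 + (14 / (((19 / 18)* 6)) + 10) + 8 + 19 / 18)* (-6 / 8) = -15743 / 912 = -17.26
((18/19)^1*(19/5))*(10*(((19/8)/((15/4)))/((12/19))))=361/10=36.10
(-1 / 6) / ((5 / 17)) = -17 / 30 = -0.57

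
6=6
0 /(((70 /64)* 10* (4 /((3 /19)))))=0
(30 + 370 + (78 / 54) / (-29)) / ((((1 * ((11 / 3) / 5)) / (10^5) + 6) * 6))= 26096750000 / 2349002871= 11.11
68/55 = 1.24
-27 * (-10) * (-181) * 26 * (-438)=556531560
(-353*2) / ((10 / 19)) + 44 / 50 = -33513 / 25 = -1340.52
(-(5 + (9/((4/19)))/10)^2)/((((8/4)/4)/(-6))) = 412923/400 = 1032.31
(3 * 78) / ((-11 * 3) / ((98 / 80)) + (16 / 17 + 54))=97461 / 11663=8.36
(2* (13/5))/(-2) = -13/5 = -2.60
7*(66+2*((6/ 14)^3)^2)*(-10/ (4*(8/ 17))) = -165033705/ 67228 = -2454.84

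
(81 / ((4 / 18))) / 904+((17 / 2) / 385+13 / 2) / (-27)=112521 / 696080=0.16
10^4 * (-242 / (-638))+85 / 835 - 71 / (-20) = 367753713 / 96860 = 3796.76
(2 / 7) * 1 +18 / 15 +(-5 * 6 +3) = -893 / 35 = -25.51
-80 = -80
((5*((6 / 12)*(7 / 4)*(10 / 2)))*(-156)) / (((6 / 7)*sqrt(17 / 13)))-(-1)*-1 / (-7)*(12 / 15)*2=8 / 35-15925*sqrt(221) / 68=-3481.27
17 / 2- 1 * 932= -1847 / 2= -923.50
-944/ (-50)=18.88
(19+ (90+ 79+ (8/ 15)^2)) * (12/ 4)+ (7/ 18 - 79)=218809/ 450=486.24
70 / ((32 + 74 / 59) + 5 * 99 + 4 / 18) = 37170 / 280621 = 0.13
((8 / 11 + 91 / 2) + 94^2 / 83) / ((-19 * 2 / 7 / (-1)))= 1951621 / 69388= 28.13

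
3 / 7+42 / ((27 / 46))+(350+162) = 583.98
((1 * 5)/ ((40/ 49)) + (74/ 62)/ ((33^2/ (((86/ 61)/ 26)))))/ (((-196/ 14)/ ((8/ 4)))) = -1311786191/ 1499169672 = -0.88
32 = 32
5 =5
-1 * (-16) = 16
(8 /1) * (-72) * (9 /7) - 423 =-8145 /7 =-1163.57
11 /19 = 0.58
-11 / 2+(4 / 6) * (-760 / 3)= -3139 / 18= -174.39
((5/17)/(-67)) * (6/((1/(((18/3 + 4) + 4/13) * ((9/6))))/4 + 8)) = -72/21913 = -0.00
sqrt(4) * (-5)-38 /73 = -768 /73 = -10.52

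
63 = 63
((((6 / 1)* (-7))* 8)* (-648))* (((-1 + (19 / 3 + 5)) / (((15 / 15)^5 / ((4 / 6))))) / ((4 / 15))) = 5624640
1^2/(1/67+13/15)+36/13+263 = 3074195/11518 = 266.90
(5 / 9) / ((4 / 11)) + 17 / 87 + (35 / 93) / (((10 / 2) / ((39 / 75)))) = 1425893 / 809100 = 1.76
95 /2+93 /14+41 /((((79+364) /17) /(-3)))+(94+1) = 447855 /3101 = 144.42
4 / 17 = 0.24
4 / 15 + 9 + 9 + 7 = 379 / 15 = 25.27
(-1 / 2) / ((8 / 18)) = -9 / 8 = -1.12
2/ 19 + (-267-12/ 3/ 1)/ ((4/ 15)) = -1016.14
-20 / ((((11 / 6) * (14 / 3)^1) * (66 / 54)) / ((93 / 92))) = -1.93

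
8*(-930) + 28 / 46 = -171106 / 23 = -7439.39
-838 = -838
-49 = -49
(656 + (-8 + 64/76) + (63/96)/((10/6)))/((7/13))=25657801/21280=1205.72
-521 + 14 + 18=-489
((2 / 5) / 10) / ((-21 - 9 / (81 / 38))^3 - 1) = -729 / 292445300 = -0.00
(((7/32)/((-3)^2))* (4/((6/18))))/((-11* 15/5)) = -7/792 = -0.01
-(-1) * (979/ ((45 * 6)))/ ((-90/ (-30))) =979/ 810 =1.21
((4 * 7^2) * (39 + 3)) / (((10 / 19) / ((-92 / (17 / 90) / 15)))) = -43168608 / 85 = -507865.98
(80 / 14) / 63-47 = -46.91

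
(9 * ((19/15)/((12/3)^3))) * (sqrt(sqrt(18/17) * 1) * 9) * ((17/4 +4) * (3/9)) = 5643 * 17^(3/4) * 2^(1/4) * sqrt(3)/21760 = 4.47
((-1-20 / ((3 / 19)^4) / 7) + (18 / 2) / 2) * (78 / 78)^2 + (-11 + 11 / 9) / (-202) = -526090427 / 114534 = -4593.31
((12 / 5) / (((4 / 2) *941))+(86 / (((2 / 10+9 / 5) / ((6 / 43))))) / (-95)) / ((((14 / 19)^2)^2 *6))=-0.03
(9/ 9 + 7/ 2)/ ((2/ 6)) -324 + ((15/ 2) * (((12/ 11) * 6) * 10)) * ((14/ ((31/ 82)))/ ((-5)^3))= -1554741/ 3410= -455.94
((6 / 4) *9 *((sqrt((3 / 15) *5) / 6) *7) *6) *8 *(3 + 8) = 8316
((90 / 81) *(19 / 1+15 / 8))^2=697225 / 1296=537.98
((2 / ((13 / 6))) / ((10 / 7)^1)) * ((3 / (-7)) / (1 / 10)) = -36 / 13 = -2.77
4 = 4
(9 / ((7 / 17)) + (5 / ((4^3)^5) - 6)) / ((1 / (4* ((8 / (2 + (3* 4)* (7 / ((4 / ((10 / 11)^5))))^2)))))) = 3091360834612173417899 / 98503194020411342848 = 31.38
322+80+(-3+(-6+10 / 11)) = 4333 / 11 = 393.91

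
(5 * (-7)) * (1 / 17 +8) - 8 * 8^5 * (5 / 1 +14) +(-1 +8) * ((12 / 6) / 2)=-84677188 / 17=-4981011.06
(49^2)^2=5764801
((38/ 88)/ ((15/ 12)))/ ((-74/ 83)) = -1577/ 4070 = -0.39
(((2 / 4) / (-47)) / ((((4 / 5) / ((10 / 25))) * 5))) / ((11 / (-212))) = 53 / 2585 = 0.02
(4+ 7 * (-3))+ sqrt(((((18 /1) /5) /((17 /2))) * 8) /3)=-17+ 4 * sqrt(510) /85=-15.94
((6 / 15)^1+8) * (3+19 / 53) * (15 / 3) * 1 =7476 / 53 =141.06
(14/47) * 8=2.38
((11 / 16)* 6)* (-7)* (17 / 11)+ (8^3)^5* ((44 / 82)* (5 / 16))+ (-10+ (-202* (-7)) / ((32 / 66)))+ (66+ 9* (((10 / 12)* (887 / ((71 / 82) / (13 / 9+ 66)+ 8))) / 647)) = 249675361307855022696107 / 42319159748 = 5899818493434.40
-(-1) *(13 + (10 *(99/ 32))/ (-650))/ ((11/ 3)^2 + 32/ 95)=4606911/ 4901728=0.94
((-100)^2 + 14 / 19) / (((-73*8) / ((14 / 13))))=-665049 / 36062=-18.44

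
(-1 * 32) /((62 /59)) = -944 /31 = -30.45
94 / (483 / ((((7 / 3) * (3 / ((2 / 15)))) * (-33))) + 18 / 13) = 100815 / 1186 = 85.00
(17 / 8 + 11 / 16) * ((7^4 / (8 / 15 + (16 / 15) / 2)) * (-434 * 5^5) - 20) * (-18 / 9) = 1099020241575 / 64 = 17172191274.61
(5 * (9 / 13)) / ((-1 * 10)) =-9 / 26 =-0.35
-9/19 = -0.47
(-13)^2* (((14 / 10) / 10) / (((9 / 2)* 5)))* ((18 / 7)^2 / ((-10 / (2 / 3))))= -0.46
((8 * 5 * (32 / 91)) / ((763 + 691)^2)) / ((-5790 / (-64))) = 2048 / 27847664481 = 0.00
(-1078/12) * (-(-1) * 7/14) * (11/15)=-5929/180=-32.94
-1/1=-1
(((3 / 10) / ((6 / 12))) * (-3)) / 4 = -9 / 20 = -0.45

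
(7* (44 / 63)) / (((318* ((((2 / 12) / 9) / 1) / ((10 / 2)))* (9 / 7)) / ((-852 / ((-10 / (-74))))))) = -20355.12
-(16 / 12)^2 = -16 / 9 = -1.78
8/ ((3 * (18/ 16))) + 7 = 253/ 27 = 9.37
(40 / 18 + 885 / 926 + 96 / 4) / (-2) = -13.59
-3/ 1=-3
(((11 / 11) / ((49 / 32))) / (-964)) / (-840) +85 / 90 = 0.94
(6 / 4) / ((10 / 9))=27 / 20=1.35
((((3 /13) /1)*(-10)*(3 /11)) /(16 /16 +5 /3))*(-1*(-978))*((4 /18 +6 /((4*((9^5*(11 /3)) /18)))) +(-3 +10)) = -23600770 /14157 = -1667.07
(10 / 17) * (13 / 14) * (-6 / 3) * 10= -1300 / 119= -10.92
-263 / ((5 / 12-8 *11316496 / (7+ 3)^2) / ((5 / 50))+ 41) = 7890 / 271594549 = 0.00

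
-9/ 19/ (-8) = 9/ 152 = 0.06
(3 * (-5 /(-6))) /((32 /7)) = 35 /64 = 0.55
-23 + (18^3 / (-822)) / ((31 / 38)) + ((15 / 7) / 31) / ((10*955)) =-1799828879 / 56782390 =-31.70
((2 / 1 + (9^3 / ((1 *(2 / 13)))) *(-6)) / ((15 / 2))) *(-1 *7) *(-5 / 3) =-398006 / 9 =-44222.89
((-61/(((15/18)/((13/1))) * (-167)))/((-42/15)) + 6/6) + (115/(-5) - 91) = -134476/1169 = -115.04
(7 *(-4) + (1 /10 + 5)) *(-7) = 1603 /10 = 160.30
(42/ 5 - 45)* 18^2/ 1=-59292/ 5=-11858.40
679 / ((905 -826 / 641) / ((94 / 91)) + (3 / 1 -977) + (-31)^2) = 40912466 / 51931087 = 0.79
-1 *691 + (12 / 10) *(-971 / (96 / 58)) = -55799 / 40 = -1394.98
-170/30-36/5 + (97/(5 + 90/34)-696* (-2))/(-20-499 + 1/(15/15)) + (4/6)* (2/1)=-411113/28860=-14.25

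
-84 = -84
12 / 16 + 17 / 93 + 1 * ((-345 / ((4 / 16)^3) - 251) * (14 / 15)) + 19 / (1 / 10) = -12803827 / 620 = -20651.33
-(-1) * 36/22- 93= -1005/11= -91.36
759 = 759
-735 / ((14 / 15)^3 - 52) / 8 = 1.79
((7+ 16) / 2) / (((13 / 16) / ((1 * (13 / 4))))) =46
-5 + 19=14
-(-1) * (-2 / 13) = -2 / 13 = -0.15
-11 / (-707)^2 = -11 / 499849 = -0.00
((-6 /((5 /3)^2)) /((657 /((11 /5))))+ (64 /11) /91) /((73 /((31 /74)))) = 8027977 /24671271625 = 0.00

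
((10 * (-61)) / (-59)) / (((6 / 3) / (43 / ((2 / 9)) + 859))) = 642025 / 118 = 5440.89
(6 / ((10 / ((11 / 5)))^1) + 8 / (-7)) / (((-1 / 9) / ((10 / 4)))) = -279 / 70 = -3.99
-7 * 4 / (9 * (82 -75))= -4 / 9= -0.44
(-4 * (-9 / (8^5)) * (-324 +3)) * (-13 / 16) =37557 / 131072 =0.29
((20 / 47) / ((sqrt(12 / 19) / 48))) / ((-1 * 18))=-80 * sqrt(57) / 423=-1.43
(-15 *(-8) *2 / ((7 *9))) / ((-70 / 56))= -64 / 21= -3.05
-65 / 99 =-0.66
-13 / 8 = -1.62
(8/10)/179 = 4/895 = 0.00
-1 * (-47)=47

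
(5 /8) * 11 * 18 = 495 /4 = 123.75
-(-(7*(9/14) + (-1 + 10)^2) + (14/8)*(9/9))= 83.75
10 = 10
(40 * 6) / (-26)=-120 / 13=-9.23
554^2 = 306916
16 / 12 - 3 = -5 / 3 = -1.67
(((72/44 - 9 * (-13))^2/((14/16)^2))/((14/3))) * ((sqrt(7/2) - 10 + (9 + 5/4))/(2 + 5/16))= 653961600/1535611 + 1307923200 * sqrt(14)/1535611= 3612.74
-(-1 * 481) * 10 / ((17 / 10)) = 48100 / 17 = 2829.41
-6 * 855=-5130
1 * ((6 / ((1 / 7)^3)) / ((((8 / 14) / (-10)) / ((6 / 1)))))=-216090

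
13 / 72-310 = -22307 / 72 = -309.82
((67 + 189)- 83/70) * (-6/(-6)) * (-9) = -160533/70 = -2293.33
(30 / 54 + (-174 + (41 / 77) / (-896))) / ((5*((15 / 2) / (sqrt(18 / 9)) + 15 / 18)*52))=107696881 / 5314108800 - 323090643*sqrt(2) / 3542739200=-0.11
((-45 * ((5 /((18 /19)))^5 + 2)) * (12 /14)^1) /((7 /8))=-38707942555 /214326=-180603.11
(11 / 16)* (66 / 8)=363 / 64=5.67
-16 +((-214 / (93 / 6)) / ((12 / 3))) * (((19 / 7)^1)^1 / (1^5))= -5505 / 217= -25.37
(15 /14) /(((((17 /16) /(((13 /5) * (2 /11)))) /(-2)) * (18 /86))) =-17888 /3927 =-4.56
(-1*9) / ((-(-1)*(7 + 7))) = -9 / 14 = -0.64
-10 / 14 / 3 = -5 / 21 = -0.24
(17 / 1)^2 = 289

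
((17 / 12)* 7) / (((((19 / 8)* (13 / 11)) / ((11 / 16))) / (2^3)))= 14399 / 741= 19.43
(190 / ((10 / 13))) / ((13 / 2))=38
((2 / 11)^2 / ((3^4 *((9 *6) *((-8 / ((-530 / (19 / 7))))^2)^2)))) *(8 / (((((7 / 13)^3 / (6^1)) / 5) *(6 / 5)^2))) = 9480289632734375 / 3310699705632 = 2863.53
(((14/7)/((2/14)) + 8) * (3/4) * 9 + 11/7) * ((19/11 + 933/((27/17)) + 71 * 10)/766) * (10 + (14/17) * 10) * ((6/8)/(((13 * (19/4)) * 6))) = 271981135/28947906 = 9.40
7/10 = 0.70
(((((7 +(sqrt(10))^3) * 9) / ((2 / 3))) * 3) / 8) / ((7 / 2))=81 / 8 +405 * sqrt(10) / 28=55.87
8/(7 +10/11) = 88/87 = 1.01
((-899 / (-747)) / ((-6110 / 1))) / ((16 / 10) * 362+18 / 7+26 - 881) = 6293 / 8729431542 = 0.00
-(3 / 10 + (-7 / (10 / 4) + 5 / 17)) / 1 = 75 / 34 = 2.21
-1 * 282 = -282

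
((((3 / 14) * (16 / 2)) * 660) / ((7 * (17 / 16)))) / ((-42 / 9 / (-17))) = 190080 / 343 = 554.17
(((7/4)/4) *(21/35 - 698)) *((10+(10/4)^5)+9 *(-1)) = -77059213/2560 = -30101.26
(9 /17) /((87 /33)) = 99 /493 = 0.20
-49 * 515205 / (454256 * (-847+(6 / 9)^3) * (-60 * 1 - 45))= -6491583 / 10384746416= -0.00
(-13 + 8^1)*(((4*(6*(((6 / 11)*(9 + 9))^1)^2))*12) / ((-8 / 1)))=2099520 / 121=17351.40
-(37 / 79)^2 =-1369 / 6241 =-0.22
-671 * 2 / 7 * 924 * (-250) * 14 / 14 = 44286000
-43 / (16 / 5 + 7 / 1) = -215 / 51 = -4.22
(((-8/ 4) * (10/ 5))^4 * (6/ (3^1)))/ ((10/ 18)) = 4608/ 5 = 921.60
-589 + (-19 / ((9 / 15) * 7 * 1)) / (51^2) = -32171864 / 54621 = -589.00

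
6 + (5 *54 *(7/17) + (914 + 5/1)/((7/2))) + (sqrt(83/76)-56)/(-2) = 48522/119-sqrt(1577)/76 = 407.23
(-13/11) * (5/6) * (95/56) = -6175/3696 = -1.67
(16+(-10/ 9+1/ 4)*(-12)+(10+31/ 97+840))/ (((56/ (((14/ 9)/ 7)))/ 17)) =2168401/ 36666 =59.14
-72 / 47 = -1.53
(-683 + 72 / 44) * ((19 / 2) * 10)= -712025 / 11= -64729.55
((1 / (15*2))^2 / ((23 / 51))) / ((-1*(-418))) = 17 / 2884200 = 0.00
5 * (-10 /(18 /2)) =-50 /9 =-5.56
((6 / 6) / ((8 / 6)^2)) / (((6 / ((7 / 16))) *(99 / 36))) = 21 / 1408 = 0.01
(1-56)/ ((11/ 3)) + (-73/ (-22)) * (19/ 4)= 67/ 88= 0.76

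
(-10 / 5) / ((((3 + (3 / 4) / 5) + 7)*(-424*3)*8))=0.00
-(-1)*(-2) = -2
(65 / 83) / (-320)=-13 / 5312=-0.00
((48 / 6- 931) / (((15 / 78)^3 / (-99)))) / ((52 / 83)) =2563490358 / 125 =20507922.86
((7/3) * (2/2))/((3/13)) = 91/9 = 10.11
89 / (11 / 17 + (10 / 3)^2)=13617 / 1799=7.57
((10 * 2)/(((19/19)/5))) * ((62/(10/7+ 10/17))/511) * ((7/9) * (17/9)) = 313565/35478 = 8.84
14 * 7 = 98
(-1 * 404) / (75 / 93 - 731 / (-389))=-2435918 / 16193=-150.43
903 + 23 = 926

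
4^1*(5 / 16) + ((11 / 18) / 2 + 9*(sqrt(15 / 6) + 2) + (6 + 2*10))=59.79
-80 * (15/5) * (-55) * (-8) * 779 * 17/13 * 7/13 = -9789225600/169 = -57924411.83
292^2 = 85264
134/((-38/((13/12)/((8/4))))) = -871/456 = -1.91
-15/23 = -0.65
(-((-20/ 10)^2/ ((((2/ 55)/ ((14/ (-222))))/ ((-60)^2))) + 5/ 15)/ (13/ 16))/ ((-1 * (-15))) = 44351408/ 21645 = 2049.04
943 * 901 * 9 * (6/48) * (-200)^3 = -7646787000000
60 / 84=5 / 7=0.71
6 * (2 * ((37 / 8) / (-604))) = -111 / 1208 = -0.09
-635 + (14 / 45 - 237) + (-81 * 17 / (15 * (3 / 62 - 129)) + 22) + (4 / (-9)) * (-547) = -72658466 / 119925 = -605.87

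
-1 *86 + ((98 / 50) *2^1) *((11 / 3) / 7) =-6296 / 75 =-83.95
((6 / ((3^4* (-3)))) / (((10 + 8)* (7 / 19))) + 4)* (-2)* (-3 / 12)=20393 / 10206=2.00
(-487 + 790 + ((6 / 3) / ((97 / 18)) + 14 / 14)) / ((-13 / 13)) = -29524 / 97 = -304.37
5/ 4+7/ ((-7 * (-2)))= 7/ 4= 1.75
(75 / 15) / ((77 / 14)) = 10 / 11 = 0.91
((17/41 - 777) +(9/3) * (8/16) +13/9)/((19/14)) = -3996629/7011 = -570.05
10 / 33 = 0.30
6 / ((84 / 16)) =8 / 7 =1.14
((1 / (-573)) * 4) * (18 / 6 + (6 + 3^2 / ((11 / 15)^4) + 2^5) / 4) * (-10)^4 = -11876750000 / 8389293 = -1415.70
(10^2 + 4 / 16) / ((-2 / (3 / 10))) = -1203 / 80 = -15.04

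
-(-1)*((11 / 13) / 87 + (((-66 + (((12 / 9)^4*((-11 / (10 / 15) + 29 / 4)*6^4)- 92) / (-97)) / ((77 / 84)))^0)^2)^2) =1142 / 1131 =1.01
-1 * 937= -937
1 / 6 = 0.17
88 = 88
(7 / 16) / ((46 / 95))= 665 / 736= 0.90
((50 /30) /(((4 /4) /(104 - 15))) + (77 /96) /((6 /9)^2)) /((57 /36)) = 57653 /608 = 94.82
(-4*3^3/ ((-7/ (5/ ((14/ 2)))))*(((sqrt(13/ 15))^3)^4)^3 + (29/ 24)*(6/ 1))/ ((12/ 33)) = 190910136637124823456329/ 8582720251464843750000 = 22.24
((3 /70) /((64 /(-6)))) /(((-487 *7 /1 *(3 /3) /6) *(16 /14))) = 27 /4363520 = 0.00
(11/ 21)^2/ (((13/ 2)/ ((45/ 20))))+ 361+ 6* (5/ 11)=5098605/ 14014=363.82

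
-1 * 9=-9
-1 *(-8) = 8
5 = 5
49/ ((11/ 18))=882/ 11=80.18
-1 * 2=-2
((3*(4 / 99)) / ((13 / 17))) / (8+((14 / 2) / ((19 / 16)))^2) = 6137 / 1655082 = 0.00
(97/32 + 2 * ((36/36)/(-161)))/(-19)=-15553/97888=-0.16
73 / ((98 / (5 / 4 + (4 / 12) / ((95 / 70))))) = 24893 / 22344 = 1.11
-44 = -44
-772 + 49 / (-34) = -26297 / 34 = -773.44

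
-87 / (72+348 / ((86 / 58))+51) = -1247 / 5127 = -0.24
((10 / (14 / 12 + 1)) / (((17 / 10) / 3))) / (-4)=-450 / 221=-2.04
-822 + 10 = -812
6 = 6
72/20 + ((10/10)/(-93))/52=3.60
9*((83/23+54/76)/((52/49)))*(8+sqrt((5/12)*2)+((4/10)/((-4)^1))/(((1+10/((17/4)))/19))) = 554925*sqrt(30)/90896+24749655/90896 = 305.72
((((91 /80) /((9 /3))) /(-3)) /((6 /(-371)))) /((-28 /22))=-53053 /8640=-6.14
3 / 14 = 0.21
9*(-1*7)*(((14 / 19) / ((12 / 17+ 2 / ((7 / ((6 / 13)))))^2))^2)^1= -1964515115964583 / 28289463238656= -69.44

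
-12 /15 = -4 /5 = -0.80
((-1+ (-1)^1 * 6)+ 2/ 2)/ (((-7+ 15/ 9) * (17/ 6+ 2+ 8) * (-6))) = -9/ 616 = -0.01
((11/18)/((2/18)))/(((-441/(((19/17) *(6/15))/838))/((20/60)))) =-209/94237290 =-0.00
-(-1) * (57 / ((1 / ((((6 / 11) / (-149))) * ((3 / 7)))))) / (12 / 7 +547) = -1026 / 6295399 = -0.00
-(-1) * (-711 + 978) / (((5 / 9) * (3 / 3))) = 480.60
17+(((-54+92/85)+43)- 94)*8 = -69219/85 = -814.34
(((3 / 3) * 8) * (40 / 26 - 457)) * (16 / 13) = -757888 / 169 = -4484.54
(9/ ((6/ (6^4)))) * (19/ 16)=4617/ 2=2308.50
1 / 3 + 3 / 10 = 19 / 30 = 0.63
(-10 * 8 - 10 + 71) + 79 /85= -1536 /85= -18.07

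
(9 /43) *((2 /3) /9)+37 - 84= -6061 /129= -46.98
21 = 21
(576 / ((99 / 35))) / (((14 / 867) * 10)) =1261.09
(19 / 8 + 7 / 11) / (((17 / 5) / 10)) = 6625 / 748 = 8.86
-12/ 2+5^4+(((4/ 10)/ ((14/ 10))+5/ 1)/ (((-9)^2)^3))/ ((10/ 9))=2558593207/ 4133430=619.00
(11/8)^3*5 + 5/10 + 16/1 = 15103/512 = 29.50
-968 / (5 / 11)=-10648 / 5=-2129.60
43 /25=1.72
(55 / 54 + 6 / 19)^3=2565726409 / 1080045576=2.38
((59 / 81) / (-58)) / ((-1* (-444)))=-59 / 2085912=-0.00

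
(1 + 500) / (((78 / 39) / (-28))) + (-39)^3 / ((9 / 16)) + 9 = -112461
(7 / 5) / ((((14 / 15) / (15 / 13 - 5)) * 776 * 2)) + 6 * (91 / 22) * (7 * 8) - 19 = 304233079 / 221936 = 1370.81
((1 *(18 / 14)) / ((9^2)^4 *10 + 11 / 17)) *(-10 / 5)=-306 / 51225598067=-0.00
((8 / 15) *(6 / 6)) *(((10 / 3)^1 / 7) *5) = 80 / 63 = 1.27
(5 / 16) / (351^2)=5 / 1971216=0.00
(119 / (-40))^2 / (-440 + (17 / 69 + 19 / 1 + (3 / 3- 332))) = -977109 / 82993600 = -0.01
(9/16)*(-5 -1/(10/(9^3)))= -7011/160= -43.82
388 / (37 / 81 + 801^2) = 15714 / 25984859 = 0.00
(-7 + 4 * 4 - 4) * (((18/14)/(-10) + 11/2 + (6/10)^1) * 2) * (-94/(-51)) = 39292/357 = 110.06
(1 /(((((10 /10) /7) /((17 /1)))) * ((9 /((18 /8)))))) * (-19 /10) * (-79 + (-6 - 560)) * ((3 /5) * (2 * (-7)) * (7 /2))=-1071883.58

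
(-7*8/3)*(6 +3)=-168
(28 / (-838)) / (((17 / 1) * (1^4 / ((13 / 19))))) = -182 / 135337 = -0.00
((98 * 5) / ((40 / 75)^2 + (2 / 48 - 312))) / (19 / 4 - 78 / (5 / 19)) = 17640000 / 3272388829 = 0.01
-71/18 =-3.94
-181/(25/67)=-12127/25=-485.08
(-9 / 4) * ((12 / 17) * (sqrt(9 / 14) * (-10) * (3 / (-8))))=-1215 * sqrt(14) / 952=-4.78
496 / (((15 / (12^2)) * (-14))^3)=-6856704 / 42875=-159.92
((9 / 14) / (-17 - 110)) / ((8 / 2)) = -9 / 7112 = -0.00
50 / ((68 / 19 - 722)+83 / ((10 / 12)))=-2375 / 29394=-0.08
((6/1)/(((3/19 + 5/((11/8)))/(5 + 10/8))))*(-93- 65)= -1238325/793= -1561.57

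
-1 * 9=-9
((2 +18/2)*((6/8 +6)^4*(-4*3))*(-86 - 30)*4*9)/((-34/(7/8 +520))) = -17530895822.25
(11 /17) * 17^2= 187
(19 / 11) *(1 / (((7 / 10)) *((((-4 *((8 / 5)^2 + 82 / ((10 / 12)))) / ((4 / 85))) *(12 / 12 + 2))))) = -0.00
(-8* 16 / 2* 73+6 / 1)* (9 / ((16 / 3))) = -62991 / 8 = -7873.88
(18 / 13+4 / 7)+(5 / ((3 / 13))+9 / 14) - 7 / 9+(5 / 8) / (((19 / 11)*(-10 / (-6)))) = 2950975 / 124488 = 23.70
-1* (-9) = 9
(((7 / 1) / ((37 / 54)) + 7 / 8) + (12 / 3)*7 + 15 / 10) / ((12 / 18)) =60.89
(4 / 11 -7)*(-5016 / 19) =1752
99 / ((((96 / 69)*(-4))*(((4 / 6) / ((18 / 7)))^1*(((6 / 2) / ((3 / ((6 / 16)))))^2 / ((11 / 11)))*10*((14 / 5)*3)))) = -5.81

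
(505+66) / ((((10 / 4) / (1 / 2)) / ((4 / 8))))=571 / 10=57.10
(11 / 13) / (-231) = -1 / 273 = -0.00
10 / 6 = 5 / 3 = 1.67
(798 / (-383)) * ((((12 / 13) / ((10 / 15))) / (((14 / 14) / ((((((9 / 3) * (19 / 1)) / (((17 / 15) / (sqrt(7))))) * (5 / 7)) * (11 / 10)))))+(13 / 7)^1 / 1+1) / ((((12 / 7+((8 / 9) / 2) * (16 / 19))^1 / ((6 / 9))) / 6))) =-2310097482 * sqrt(7) / 10580375 - 545832 / 47875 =-589.07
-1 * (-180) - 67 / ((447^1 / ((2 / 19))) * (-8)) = 6115027 / 33972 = 180.00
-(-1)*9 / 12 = 3 / 4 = 0.75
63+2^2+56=123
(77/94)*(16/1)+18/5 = 3926/235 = 16.71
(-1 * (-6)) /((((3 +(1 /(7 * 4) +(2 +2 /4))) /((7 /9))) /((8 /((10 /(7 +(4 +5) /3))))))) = 3136 /465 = 6.74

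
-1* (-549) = 549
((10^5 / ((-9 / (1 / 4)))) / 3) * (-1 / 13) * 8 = 200000 / 351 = 569.80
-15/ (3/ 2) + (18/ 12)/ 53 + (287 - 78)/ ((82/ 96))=1020055/ 4346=234.71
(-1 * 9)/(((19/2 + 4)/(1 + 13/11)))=-16/11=-1.45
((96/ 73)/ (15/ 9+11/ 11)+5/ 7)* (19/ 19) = 617/ 511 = 1.21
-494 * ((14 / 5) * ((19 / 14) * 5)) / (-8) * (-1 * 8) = -9386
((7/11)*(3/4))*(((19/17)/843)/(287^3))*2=19/354915995126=0.00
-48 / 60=-4 / 5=-0.80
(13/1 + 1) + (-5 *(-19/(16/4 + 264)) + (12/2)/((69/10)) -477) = -2846387/6164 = -461.78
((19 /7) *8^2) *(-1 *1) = -1216 /7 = -173.71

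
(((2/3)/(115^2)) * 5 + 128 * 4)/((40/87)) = 58909469/52900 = 1113.60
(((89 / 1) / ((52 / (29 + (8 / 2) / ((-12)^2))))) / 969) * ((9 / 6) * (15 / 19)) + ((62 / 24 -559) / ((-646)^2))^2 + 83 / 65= 2180447107397297 / 1630068746492160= 1.34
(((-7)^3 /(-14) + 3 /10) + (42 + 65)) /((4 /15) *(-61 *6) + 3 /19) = -12521 /9257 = -1.35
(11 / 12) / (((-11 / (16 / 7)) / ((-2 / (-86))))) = -4 / 903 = -0.00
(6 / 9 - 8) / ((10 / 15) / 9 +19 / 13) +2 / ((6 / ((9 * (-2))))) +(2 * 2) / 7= -500 / 49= -10.20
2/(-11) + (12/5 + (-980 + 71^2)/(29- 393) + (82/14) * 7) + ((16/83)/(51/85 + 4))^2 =2339293706313/72958505620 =32.06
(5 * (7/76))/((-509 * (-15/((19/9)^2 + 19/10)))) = 1897/4947480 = 0.00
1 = 1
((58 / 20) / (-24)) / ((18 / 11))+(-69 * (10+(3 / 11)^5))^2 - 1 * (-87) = 53372689544635739801 / 112049674276320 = 476330.61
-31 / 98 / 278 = -31 / 27244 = -0.00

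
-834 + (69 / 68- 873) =-116007 / 68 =-1705.99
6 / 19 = 0.32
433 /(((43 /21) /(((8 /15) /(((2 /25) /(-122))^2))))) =11278351000 /43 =262287232.56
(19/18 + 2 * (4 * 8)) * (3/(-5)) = -39.03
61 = 61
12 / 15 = 4 / 5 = 0.80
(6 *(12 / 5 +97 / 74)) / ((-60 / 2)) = -1373 / 1850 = -0.74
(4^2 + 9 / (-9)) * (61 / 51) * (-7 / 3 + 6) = 3355 / 51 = 65.78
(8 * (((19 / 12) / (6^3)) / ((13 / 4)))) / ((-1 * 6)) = -19 / 6318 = -0.00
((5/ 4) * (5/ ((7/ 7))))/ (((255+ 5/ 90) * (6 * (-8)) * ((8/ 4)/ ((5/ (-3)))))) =125/ 293824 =0.00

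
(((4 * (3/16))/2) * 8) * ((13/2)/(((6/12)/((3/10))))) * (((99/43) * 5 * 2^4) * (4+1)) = 10774.88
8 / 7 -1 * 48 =-328 / 7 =-46.86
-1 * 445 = -445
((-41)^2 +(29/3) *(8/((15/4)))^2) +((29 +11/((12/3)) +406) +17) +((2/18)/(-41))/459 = 36918543257/16937100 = 2179.74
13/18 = 0.72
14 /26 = 0.54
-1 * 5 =-5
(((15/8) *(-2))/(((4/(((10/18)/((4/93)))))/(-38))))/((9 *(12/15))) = 73625/1152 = 63.91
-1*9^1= -9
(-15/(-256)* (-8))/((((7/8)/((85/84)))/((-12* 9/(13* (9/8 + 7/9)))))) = 206550/87269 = 2.37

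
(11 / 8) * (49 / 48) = 539 / 384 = 1.40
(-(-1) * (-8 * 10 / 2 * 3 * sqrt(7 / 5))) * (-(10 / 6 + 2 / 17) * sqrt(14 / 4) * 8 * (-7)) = -142688 * sqrt(10) / 17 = -26542.30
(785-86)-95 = 604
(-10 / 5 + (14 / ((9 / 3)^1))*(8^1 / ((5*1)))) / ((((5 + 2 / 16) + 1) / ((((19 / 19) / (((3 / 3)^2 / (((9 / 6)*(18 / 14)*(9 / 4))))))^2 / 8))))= 807003 / 384160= 2.10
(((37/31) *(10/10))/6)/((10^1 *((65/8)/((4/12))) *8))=37/362700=0.00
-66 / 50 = -33 / 25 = -1.32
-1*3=-3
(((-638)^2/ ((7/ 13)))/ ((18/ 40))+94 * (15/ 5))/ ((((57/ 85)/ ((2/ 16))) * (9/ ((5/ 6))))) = 22492956275/ 775656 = 28998.62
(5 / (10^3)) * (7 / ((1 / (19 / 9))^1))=133 / 1800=0.07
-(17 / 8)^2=-289 / 64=-4.52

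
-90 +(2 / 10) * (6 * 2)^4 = 20286 / 5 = 4057.20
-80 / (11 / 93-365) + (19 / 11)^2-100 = -96.80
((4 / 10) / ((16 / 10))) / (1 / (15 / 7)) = 15 / 28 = 0.54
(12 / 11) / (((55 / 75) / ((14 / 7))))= 360 / 121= 2.98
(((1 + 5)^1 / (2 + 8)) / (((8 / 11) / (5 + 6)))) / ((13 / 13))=363 / 40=9.08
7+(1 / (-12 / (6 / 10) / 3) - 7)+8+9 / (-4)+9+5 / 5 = 78 / 5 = 15.60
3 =3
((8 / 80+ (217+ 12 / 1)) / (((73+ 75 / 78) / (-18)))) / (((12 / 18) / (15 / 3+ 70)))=-4020705 / 641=-6272.55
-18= -18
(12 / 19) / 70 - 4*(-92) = 244726 / 665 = 368.01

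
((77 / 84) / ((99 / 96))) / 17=8 / 153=0.05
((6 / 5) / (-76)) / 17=-0.00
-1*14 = -14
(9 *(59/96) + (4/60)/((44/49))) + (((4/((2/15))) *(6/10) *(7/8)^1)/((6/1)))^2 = 131959/10560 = 12.50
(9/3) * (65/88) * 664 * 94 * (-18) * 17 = -465545340/11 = -42322303.64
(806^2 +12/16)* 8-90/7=36379568/7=5197081.14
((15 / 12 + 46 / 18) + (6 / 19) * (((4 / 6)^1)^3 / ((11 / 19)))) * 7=10997 / 396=27.77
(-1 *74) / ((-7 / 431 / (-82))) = -2615308 / 7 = -373615.43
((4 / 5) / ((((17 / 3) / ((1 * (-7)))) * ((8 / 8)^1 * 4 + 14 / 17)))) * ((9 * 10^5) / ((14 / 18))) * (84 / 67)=-297226.06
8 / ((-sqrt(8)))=-2 * sqrt(2)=-2.83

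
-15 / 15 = -1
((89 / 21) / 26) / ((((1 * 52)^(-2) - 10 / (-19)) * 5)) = 175864 / 2841195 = 0.06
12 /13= 0.92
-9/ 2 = -4.50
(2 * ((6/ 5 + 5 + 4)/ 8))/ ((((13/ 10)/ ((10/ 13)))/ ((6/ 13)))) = 1530/ 2197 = 0.70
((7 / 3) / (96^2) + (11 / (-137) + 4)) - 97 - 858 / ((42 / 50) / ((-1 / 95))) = -41474803141 / 503774208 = -82.33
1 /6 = 0.17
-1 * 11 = -11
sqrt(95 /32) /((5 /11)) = 11 * sqrt(190) /40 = 3.79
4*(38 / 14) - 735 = -5069 / 7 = -724.14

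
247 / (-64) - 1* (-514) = 32649 / 64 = 510.14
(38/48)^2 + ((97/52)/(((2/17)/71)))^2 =61683745589/48672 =1267335.34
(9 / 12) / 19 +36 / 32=177 / 152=1.16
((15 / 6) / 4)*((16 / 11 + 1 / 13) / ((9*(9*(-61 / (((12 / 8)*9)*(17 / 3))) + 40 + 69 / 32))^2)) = 13502080 / 1398079069101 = 0.00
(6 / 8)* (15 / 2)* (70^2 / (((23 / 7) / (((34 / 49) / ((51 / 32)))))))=84000 / 23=3652.17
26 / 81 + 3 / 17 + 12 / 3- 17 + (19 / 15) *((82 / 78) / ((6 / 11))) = -1801061 / 179010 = -10.06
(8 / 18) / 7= 4 / 63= 0.06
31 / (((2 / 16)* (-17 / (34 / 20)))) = -124 / 5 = -24.80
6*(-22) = -132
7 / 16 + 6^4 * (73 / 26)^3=1008347443 / 35152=28685.35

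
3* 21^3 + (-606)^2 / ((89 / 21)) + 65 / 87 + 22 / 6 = 295366039 / 2581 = 114438.60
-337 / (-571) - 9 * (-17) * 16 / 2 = 699241 / 571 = 1224.59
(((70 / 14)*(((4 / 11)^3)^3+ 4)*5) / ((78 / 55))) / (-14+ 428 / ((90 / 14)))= 4421274800625 / 3296625230899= 1.34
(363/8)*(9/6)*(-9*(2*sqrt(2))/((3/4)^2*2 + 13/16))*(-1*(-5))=-98010*sqrt(2)/31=-4471.20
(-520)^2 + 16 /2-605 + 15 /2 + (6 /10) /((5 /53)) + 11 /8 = 53963647 /200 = 269818.24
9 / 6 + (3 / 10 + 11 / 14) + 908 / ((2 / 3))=95521 / 70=1364.59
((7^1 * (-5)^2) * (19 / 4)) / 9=3325 / 36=92.36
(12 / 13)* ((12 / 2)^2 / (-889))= -432 / 11557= -0.04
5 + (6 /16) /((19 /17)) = 5.34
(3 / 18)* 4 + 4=14 / 3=4.67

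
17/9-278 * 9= -22501/9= -2500.11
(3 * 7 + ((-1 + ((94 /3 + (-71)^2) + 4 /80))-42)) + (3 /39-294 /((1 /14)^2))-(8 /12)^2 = -123023123 /2340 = -52573.98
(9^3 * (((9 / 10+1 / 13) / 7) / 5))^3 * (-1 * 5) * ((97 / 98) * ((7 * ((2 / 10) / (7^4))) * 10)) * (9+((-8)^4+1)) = -158035418721974332467 / 158315847462500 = -998228.68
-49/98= -1/2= -0.50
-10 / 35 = -2 / 7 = -0.29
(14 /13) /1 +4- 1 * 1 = 53 /13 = 4.08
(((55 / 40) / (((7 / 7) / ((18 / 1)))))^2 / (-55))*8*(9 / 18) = -891 / 20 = -44.55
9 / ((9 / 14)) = 14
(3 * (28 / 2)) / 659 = 42 / 659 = 0.06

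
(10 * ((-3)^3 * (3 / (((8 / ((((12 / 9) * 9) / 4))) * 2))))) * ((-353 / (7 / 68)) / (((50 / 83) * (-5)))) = -121034169 / 700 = -172905.96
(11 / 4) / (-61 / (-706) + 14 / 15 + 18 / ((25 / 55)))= 0.07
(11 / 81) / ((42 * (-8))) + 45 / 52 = 306037 / 353808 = 0.86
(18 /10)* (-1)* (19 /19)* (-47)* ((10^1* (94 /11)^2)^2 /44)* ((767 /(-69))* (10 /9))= -12663744.04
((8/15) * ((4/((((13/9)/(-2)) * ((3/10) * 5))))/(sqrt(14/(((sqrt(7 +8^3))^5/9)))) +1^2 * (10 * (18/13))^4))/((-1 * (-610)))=-5536 * sqrt(14) * 519^(1/4)/138775 +55987200/1742221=31.42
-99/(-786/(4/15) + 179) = 198/5537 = 0.04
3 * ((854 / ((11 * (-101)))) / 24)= -427 / 4444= -0.10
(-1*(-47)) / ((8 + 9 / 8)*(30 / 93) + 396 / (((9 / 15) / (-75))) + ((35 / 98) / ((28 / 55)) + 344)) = -571144 / 597299417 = -0.00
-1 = -1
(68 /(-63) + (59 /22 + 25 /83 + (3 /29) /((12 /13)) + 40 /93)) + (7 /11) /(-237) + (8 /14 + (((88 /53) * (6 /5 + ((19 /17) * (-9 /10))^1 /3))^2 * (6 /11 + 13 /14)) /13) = 14003870053151541677 /4311129258364628700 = 3.25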